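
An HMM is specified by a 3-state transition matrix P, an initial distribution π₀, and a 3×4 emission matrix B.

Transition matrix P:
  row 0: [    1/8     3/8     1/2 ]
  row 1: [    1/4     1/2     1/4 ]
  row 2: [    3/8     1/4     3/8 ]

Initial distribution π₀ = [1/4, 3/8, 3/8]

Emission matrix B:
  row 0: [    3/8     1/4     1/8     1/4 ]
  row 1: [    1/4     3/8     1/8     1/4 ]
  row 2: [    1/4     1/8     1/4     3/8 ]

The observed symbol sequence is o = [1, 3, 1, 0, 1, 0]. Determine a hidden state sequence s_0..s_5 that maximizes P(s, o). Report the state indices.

path = [1, 1, 1, 1, 1, 1]

t=0: δ = [6.250e-02, 1.406e-01, 4.688e-02]  (obs o_0=1)
t=1: δ = [8.789e-03, 1.758e-02, 1.318e-02]  ψ = [1, 1, 1]  (obs o_1=3)
t=2: δ = [1.236e-03, 3.296e-03, 6.180e-04]  ψ = [2, 1, 2]  (obs o_2=1)
t=3: δ = [3.090e-04, 4.120e-04, 2.060e-04]  ψ = [1, 1, 1]  (obs o_3=0)
t=4: δ = [2.575e-05, 7.725e-05, 1.931e-05]  ψ = [1, 1, 0]  (obs o_4=1)
t=5: δ = [7.242e-06, 9.656e-06, 4.828e-06]  ψ = [1, 1, 1]  (obs o_5=0)
backtrack: best end state = 1; path = [1, 1, 1, 1, 1, 1]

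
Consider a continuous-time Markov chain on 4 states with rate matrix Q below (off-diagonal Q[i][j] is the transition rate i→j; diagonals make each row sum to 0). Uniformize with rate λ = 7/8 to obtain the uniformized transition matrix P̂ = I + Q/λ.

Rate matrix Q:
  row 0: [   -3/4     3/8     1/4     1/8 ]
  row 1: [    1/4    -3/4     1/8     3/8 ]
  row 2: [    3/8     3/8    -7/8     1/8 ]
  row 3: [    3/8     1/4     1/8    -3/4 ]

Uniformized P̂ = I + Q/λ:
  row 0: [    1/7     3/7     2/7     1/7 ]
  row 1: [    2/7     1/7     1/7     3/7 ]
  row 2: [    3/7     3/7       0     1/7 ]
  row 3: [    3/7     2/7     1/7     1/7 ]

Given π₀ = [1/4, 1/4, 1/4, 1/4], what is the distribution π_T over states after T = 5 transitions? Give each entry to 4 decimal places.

t=0: π = [0.2500, 0.2500, 0.2500, 0.2500]
t=1: π = [0.3214, 0.3214, 0.1429, 0.2143]
t=2: π = [0.2908, 0.3061, 0.1684, 0.2347]
t=3: π = [0.3017, 0.3076, 0.1603, 0.2303]
t=4: π = [0.2984, 0.3078, 0.1631, 0.2307]
t=5: π = [0.2993, 0.3077, 0.1622, 0.2308]

π = [0.2993, 0.3077, 0.1622, 0.2308]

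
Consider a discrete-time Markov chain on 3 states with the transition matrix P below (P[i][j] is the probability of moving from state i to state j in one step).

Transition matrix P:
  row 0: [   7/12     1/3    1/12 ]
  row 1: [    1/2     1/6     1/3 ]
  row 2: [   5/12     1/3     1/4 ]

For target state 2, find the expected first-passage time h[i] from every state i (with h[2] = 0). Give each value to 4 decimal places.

h = [6.4615, 5.0769, 0.0000]

First-step conditioning: h[2] = 0; for i ≠ 2, h[i] = 1 + Σ_k P[i][k]·h[k].
  h[0] = 1 + 7/12·h[0] + 1/3·h[1]
  h[1] = 1 + 1/2·h[0] + 1/6·h[1]
Solving the 2×2 linear system over states ≠ 2 gives exactly h = [84/13, 66/13, 0] (h[2] = 0 is the target).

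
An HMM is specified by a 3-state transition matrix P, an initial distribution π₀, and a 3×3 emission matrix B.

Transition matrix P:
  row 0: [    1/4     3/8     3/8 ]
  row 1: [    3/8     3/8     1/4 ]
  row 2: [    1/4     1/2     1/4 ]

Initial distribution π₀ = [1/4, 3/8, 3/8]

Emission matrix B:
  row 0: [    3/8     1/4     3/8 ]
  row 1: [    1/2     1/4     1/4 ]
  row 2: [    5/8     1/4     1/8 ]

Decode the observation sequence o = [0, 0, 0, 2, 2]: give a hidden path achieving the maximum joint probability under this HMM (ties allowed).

t=0: δ = [9.375e-02, 1.875e-01, 2.344e-01]  (obs o_0=0)
t=1: δ = [2.637e-02, 5.859e-02, 3.662e-02]  ψ = [1, 2, 2]  (obs o_1=0)
t=2: δ = [8.240e-03, 1.099e-02, 9.155e-03]  ψ = [1, 1, 1]  (obs o_2=0)
t=3: δ = [1.545e-03, 1.144e-03, 3.862e-04]  ψ = [1, 2, 0]  (obs o_3=2)
t=4: δ = [1.609e-04, 1.448e-04, 7.242e-05]  ψ = [1, 0, 0]  (obs o_4=2)
backtrack: best end state = 0; path = [2, 1, 2, 1, 0]

path = [2, 1, 2, 1, 0]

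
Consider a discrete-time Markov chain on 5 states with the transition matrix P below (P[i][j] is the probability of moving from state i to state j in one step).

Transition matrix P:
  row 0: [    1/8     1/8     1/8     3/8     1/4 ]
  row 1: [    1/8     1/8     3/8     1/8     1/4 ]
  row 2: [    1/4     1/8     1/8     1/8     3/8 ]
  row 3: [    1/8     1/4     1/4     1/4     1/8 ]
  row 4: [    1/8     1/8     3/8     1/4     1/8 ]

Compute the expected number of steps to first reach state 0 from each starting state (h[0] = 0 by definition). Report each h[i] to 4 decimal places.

h = [0.0000, 6.2384, 5.6156, 6.3260, 6.2482]

First-step conditioning: h[0] = 0; for i ≠ 0, h[i] = 1 + Σ_k P[i][k]·h[k].
  h[1] = 1 + 1/8·h[1] + 3/8·h[2] + 1/8·h[3] + 1/4·h[4]
  h[2] = 1 + 1/8·h[1] + 1/8·h[2] + 1/8·h[3] + 3/8·h[4]
  h[3] = 1 + 1/4·h[1] + 1/4·h[2] + 1/4·h[3] + 1/8·h[4]
  h[4] = 1 + 1/8·h[1] + 3/8·h[2] + 1/4·h[3] + 1/8·h[4]
Solving the 4×4 linear system over states ≠ 0 gives exactly h = [0, 2564/411, 2308/411, 2600/411, 856/137] (h[0] = 0 is the target).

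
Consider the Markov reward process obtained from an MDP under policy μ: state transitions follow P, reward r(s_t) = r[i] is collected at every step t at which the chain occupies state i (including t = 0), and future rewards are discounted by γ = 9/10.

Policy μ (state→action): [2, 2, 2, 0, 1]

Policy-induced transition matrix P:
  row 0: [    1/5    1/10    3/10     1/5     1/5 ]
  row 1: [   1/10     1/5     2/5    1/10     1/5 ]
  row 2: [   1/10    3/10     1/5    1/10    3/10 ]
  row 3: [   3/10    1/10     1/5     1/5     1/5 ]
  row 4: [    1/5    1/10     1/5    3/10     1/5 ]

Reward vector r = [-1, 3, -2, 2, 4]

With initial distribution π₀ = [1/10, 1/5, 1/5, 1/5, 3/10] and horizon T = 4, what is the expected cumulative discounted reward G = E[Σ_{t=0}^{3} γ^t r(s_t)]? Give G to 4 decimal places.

t=0: π = [0.1000, 0.2000, 0.2000, 0.2000, 0.3000], E[r] = 1.7000, γ^t·E[r] = 1.700000, running G = 1.700000
t=1: π = [0.1800, 0.1600, 0.2500, 0.1900, 0.2200], E[r] = 1.0600, γ^t·E[r] = 0.954000, running G = 2.654000
t=2: π = [0.1780, 0.1660, 0.2500, 0.1810, 0.2250], E[r] = 1.0820, γ^t·E[r] = 0.876420, running G = 3.530420
t=3: π = [0.1765, 0.1666, 0.2510, 0.1809, 0.2250], E[r] = 1.0831, γ^t·E[r] = 0.789580, running G = 4.320000

G = 4.3200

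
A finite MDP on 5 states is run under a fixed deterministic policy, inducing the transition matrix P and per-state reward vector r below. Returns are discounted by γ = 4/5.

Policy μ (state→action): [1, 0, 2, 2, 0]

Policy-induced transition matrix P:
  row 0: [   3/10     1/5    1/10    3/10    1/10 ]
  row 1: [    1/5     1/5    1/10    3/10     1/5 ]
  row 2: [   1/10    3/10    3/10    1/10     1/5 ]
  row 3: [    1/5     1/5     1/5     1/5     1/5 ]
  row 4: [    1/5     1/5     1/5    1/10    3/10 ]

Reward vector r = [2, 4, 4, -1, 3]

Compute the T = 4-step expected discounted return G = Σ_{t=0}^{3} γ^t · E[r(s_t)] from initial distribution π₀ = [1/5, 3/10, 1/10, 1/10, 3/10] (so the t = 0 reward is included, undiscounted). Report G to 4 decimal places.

t=0: π = [0.2000, 0.3000, 0.1000, 0.1000, 0.3000], E[r] = 2.8000, γ^t·E[r] = 2.800000, running G = 2.800000
t=1: π = [0.2100, 0.2100, 0.1600, 0.2100, 0.2100], E[r] = 2.3200, γ^t·E[r] = 1.856000, running G = 4.656000
t=2: π = [0.2050, 0.2160, 0.1740, 0.2050, 0.2000], E[r] = 2.3650, γ^t·E[r] = 1.513600, running G = 6.169600
t=3: π = [0.2031, 0.2174, 0.1753, 0.2047, 0.1995], E[r] = 2.3708, γ^t·E[r] = 1.213850, running G = 7.383450

G = 7.3834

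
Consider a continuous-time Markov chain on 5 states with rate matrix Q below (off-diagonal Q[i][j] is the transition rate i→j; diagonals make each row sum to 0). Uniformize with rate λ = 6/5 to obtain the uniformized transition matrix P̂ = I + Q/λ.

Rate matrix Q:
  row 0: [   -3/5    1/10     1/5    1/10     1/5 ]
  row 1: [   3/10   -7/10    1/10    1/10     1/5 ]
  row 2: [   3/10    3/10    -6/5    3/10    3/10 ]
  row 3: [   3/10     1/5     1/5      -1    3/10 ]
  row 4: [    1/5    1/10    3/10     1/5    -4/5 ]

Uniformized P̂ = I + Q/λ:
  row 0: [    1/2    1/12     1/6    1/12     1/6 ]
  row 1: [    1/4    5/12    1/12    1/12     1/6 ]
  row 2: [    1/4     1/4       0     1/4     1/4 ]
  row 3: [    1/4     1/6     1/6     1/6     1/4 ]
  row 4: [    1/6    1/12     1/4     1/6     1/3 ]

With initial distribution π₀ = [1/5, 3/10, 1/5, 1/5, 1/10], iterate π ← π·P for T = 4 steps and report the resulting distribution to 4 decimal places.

π = [0.3079, 0.1799, 0.1462, 0.1379, 0.2281]

t=0: π = [0.2000, 0.3000, 0.2000, 0.2000, 0.1000]
t=1: π = [0.2917, 0.2333, 0.1167, 0.1417, 0.2167]
t=2: π = [0.3049, 0.1924, 0.1458, 0.1326, 0.2243]
t=3: π = [0.3075, 0.1828, 0.1450, 0.1374, 0.2273]
t=4: π = [0.3079, 0.1799, 0.1462, 0.1379, 0.2281]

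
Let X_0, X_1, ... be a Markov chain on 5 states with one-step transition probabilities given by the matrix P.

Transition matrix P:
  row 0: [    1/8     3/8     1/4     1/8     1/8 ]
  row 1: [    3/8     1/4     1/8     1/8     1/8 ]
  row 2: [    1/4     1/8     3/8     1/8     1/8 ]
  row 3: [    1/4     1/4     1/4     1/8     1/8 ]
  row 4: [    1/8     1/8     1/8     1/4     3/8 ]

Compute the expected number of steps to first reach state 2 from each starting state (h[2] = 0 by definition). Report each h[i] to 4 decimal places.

First-step conditioning: h[2] = 0; for i ≠ 2, h[i] = 1 + Σ_k P[i][k]·h[k].
  h[0] = 1 + 1/8·h[0] + 3/8·h[1] + 1/8·h[3] + 1/8·h[4]
  h[1] = 1 + 3/8·h[0] + 1/4·h[1] + 1/8·h[3] + 1/8·h[4]
  h[3] = 1 + 1/4·h[0] + 1/4·h[1] + 1/8·h[3] + 1/8·h[4]
  h[4] = 1 + 1/8·h[0] + 1/8·h[1] + 1/4·h[3] + 3/8·h[4]
Solving the 4×4 linear system over states ≠ 2 gives exactly h = [3456/671, 3840/671, 0, 3408/671, 3896/671] (h[2] = 0 is the target).

h = [5.1505, 5.7228, 0.0000, 5.0790, 5.8063]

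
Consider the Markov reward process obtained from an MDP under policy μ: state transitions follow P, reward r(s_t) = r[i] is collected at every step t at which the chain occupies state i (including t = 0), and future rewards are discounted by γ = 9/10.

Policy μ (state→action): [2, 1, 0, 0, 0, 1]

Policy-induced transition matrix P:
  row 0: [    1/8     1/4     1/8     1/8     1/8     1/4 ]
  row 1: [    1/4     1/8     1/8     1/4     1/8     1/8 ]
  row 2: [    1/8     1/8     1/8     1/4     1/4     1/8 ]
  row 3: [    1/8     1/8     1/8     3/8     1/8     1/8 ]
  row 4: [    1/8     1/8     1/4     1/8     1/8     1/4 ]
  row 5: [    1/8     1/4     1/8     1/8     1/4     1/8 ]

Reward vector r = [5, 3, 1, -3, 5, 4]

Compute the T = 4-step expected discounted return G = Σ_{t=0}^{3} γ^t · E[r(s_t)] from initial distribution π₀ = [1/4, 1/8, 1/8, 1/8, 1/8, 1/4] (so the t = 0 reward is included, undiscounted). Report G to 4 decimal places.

G = 8.5449

t=0: π = [0.2500, 0.1250, 0.1250, 0.1250, 0.1250, 0.2500], E[r] = 3.0000, γ^t·E[r] = 3.000000, running G = 3.000000
t=1: π = [0.1406, 0.1875, 0.1406, 0.1875, 0.1719, 0.1719], E[r] = 2.3906, γ^t·E[r] = 2.151563, running G = 5.151563
t=2: π = [0.1484, 0.1641, 0.1465, 0.2129, 0.1641, 0.1641], E[r] = 2.2188, γ^t·E[r] = 1.797188, running G = 6.948750
t=3: π = [0.1455, 0.1641, 0.1455, 0.2170, 0.1638, 0.1641], E[r] = 2.1895, γ^t·E[r] = 1.596111, running G = 8.544861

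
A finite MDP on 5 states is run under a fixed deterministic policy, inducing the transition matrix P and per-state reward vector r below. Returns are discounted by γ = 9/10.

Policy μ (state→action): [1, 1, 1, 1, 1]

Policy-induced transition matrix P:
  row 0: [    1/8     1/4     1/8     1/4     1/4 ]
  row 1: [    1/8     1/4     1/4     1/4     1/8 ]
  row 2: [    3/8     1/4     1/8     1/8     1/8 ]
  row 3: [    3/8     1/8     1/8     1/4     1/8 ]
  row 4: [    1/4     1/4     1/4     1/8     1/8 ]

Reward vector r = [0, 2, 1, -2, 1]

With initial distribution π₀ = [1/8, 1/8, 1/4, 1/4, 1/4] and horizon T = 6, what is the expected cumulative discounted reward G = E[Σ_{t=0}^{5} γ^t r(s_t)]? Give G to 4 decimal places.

t=0: π = [0.1250, 0.1250, 0.2500, 0.2500, 0.2500], E[r] = 0.2500, γ^t·E[r] = 0.250000, running G = 0.250000
t=1: π = [0.2813, 0.2188, 0.1719, 0.1875, 0.1406], E[r] = 0.3750, γ^t·E[r] = 0.337500, running G = 0.587500
t=2: π = [0.2324, 0.2266, 0.1699, 0.2109, 0.1602], E[r] = 0.3613, γ^t·E[r] = 0.292676, running G = 0.880176
t=3: π = [0.2402, 0.2236, 0.1733, 0.2087, 0.1541], E[r] = 0.3572, γ^t·E[r] = 0.260383, running G = 1.140558
t=4: π = [0.2398, 0.2239, 0.1722, 0.2091, 0.1550], E[r] = 0.3569, γ^t·E[r] = 0.234164, running G = 1.374722
t=5: π = [0.2397, 0.2239, 0.1724, 0.2091, 0.1550], E[r] = 0.3569, γ^t·E[r] = 0.210734, running G = 1.585457

G = 1.5855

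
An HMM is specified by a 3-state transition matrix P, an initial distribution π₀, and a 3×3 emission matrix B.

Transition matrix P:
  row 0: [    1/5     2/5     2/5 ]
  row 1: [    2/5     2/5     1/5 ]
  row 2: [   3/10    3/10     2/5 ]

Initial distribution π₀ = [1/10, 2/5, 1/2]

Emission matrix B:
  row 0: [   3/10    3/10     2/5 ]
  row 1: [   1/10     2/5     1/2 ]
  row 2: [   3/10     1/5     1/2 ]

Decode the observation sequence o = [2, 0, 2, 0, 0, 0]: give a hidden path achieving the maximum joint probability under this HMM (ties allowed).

t=0: δ = [4.000e-02, 2.000e-01, 2.500e-01]  (obs o_0=2)
t=1: δ = [2.400e-02, 8.000e-03, 3.000e-02]  ψ = [1, 1, 2]  (obs o_1=0)
t=2: δ = [3.600e-03, 4.800e-03, 6.000e-03]  ψ = [2, 0, 2]  (obs o_2=2)
t=3: δ = [5.760e-04, 1.920e-04, 7.200e-04]  ψ = [1, 1, 2]  (obs o_3=0)
t=4: δ = [6.480e-05, 2.304e-05, 8.640e-05]  ψ = [2, 0, 2]  (obs o_4=0)
t=5: δ = [7.776e-06, 2.592e-06, 1.037e-05]  ψ = [2, 0, 2]  (obs o_5=0)
backtrack: best end state = 2; path = [2, 2, 2, 2, 2, 2]

path = [2, 2, 2, 2, 2, 2]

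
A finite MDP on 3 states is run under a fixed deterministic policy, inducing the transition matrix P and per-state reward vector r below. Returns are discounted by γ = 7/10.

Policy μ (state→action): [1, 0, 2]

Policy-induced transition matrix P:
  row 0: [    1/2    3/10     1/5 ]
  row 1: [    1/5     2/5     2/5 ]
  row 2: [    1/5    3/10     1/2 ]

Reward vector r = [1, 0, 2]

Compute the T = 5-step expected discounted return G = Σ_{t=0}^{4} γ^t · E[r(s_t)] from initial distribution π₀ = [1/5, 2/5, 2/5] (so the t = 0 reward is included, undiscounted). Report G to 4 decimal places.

t=0: π = [0.2000, 0.4000, 0.4000], E[r] = 1.0000, γ^t·E[r] = 1.000000, running G = 1.000000
t=1: π = [0.2600, 0.3400, 0.4000], E[r] = 1.0600, γ^t·E[r] = 0.742000, running G = 1.742000
t=2: π = [0.2780, 0.3340, 0.3880], E[r] = 1.0540, γ^t·E[r] = 0.516460, running G = 2.258460
t=3: π = [0.2834, 0.3334, 0.3832], E[r] = 1.0498, γ^t·E[r] = 0.360081, running G = 2.618541
t=4: π = [0.2850, 0.3333, 0.3816], E[r] = 1.0483, γ^t·E[r] = 0.251697, running G = 2.870238

G = 2.8702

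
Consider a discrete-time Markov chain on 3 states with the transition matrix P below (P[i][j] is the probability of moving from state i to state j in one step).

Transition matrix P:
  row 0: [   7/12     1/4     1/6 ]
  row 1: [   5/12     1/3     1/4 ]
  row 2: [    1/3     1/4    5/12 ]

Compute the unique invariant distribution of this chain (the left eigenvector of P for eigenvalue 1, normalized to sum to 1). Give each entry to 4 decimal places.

Balance equations π_j = Σ_i π_i·P[i][j]:
  π_0 = 7/12·π_0 + 5/12·π_1 + 1/3·π_2
  π_1 = 1/4·π_0 + 1/3·π_1 + 1/4·π_2
  normalize: π_0 + π_1 + π_2 = 1
Solving the linear system gives exactly π = [47/99, 3/11, 25/99].

π = [0.4747, 0.2727, 0.2525]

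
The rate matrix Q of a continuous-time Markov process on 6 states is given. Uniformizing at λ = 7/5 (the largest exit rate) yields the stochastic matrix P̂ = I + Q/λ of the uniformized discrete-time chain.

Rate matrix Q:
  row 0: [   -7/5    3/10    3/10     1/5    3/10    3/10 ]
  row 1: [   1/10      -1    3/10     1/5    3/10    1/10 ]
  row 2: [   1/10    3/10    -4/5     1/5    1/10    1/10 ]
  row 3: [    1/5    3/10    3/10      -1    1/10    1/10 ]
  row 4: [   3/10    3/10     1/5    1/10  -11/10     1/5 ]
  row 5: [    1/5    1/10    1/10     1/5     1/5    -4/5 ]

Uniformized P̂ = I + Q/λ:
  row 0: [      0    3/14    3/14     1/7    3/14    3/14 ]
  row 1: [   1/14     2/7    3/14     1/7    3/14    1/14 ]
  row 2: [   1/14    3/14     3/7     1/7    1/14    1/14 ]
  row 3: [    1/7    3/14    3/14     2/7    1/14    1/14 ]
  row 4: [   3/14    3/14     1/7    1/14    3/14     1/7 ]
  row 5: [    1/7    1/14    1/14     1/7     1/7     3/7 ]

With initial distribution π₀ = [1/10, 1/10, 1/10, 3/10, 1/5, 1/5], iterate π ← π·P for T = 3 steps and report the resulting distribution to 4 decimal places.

π = [0.1079, 0.2058, 0.2279, 0.1546, 0.1488, 0.1550]

t=0: π = [0.1000, 0.1000, 0.1000, 0.3000, 0.2000, 0.2000]
t=1: π = [0.1286, 0.1929, 0.1929, 0.1714, 0.1429, 0.1714]
t=2: π = [0.1071, 0.2036, 0.2209, 0.1571, 0.1500, 0.1612]
t=3: π = [0.1079, 0.2058, 0.2279, 0.1546, 0.1488, 0.1550]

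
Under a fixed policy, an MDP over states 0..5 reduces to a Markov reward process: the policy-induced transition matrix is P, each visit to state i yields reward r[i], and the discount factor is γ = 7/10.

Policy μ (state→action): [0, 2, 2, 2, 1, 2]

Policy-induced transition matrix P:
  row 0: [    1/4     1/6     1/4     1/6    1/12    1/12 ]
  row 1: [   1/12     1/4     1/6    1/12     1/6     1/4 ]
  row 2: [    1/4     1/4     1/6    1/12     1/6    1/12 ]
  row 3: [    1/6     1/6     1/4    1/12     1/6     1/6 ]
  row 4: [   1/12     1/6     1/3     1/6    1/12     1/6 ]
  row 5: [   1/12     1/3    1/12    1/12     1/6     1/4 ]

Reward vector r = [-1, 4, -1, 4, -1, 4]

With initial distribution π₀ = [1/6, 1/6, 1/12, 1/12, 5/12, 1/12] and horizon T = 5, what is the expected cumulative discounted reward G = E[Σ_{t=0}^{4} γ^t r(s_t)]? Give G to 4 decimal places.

t=0: π = [0.1667, 0.1667, 0.0833, 0.0833, 0.4167, 0.0833], E[r] = 0.6667, γ^t·E[r] = 0.666667, running G = 0.666667
t=1: π = [0.1319, 0.2014, 0.2500, 0.1319, 0.1181, 0.1667], E[r] = 1.5000, γ^t·E[r] = 1.050000, running G = 1.716667
t=2: π = [0.1580, 0.2321, 0.1944, 0.1042, 0.1458, 0.1655], E[r] = 1.5087, γ^t·E[r] = 0.739253, running G = 2.455920
t=3: π = [0.1508, 0.2298, 0.1990, 0.1087, 0.1413, 0.1704], E[r] = 1.5444, γ^t·E[r] = 0.529718, running G = 2.985638
t=4: π = [0.1507, 0.2308, 0.1976, 0.1077, 0.1423, 0.1709], E[r] = 1.5468, γ^t·E[r] = 0.371377, running G = 3.357015

G = 3.3570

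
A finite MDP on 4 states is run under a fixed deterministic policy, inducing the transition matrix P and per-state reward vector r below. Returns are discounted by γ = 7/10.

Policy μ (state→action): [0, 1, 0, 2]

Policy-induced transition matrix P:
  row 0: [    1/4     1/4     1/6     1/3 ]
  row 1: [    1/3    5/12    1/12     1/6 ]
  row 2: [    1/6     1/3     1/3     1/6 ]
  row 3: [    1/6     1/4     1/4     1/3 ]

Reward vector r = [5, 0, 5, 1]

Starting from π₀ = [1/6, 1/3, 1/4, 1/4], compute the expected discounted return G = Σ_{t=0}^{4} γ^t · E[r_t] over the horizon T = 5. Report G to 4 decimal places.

t=0: π = [0.1667, 0.3333, 0.2500, 0.2500], E[r] = 2.3333, γ^t·E[r] = 2.333333, running G = 2.333333
t=1: π = [0.2361, 0.3264, 0.2014, 0.2361], E[r] = 2.4236, γ^t·E[r] = 1.696528, running G = 4.029861
t=2: π = [0.2407, 0.3212, 0.1927, 0.2454], E[r] = 2.4126, γ^t·E[r] = 1.182182, running G = 5.212043
t=3: π = [0.2403, 0.3196, 0.1925, 0.2477], E[r] = 2.4113, γ^t·E[r] = 0.827081, running G = 6.039123
t=4: π = [0.2400, 0.3193, 0.1928, 0.2480], E[r] = 2.4115, γ^t·E[r] = 0.579006, running G = 6.618129

G = 6.6181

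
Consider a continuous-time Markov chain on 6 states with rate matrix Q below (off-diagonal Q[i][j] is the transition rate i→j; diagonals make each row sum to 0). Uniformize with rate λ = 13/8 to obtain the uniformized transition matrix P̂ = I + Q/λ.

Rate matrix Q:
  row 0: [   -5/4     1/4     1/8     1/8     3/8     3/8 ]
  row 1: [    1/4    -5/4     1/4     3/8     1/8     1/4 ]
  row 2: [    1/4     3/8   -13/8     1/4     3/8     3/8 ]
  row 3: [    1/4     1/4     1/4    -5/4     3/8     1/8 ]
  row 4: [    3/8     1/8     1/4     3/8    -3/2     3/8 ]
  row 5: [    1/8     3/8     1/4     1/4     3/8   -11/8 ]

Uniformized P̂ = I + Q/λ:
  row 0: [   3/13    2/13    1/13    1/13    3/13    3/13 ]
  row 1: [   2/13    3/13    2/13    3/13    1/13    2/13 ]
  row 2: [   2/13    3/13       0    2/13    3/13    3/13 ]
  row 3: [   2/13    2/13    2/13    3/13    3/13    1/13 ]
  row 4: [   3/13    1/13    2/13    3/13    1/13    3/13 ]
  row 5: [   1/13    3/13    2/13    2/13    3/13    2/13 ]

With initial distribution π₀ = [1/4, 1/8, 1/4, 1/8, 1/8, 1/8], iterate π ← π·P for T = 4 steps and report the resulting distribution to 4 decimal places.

π = [0.1668, 0.1767, 0.1223, 0.1823, 0.1762, 0.1757]

t=0: π = [0.2500, 0.1250, 0.2500, 0.1250, 0.1250, 0.1250]
t=1: π = [0.1731, 0.1827, 0.0962, 0.1635, 0.1923, 0.1923]
t=2: π = [0.1672, 0.1753, 0.1257, 0.1820, 0.1731, 0.1768]
t=3: π = [0.1664, 0.1773, 0.1216, 0.1818, 0.1772, 0.1757]
t=4: π = [0.1668, 0.1767, 0.1223, 0.1823, 0.1762, 0.1757]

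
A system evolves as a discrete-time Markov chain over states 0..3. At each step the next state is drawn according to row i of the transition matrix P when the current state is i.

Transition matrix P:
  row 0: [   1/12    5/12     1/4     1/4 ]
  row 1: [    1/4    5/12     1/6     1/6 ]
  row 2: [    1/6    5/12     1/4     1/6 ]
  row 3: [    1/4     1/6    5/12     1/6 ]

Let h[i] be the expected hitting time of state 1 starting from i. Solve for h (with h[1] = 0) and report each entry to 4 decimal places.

First-step conditioning: h[1] = 0; for i ≠ 1, h[i] = 1 + Σ_k P[i][k]·h[k].
  h[0] = 1 + 1/12·h[0] + 1/4·h[2] + 1/4·h[3]
  h[2] = 1 + 1/6·h[0] + 1/4·h[2] + 1/6·h[3]
  h[3] = 1 + 1/4·h[0] + 5/12·h[2] + 1/6·h[3]
Solving the 3×3 linear system over states ≠ 1 gives exactly h = [1896/691, 0, 1860/691, 2328/691] (h[1] = 0 is the target).

h = [2.7438, 0.0000, 2.6918, 3.3690]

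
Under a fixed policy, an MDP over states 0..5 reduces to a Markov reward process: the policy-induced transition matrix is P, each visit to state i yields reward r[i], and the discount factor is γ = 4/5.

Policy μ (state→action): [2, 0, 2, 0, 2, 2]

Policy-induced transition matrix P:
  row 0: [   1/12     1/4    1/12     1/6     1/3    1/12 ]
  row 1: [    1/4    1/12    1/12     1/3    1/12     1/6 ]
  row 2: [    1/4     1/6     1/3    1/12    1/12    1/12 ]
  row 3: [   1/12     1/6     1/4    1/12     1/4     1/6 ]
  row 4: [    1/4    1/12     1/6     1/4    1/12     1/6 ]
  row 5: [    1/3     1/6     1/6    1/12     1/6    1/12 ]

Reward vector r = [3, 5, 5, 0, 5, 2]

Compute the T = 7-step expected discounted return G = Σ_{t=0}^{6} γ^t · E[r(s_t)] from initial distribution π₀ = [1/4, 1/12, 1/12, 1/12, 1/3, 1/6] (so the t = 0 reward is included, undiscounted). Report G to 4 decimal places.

t=0: π = [0.2500, 0.0833, 0.0833, 0.0833, 0.3333, 0.1667], E[r] = 3.5833, γ^t·E[r] = 3.583333, running G = 3.583333
t=1: π = [0.2083, 0.1528, 0.1597, 0.1806, 0.1736, 0.1250], E[r] = 3.3056, γ^t·E[r] = 2.644444, running G = 6.227778
t=2: π = [0.1956, 0.1568, 0.1782, 0.1678, 0.1759, 0.1256], E[r] = 3.3929, γ^t·E[r] = 2.171481, running G = 8.399259
t=3: π = [0.1999, 0.1552, 0.1810, 0.1682, 0.1707, 0.1250], E[r] = 3.3843, γ^t·E[r] = 1.732741, running G = 10.132000
t=4: π = [0.1991, 0.1562, 0.1813, 0.1672, 0.1718, 0.1245], E[r] = 3.3921, γ^t·E[r] = 1.389404, running G = 11.521404
t=5: π = [0.1993, 0.1559, 0.1812, 0.1676, 0.1714, 0.1246], E[r] = 3.3896, γ^t·E[r] = 1.110709, running G = 12.632113
t=6: π = [0.1992, 0.1560, 0.1812, 0.1675, 0.1715, 0.1246], E[r] = 3.3904, γ^t·E[r] = 0.888772, running G = 13.520885

G = 13.5209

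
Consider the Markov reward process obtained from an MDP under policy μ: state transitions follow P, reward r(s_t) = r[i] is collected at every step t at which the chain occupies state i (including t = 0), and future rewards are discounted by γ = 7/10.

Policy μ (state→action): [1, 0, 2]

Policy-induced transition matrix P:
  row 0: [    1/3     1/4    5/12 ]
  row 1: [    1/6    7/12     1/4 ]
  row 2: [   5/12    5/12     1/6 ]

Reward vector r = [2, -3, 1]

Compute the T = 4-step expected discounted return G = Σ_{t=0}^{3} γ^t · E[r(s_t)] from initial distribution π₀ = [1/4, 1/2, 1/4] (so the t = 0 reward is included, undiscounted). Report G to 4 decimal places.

G = -1.5654

t=0: π = [0.2500, 0.5000, 0.2500], E[r] = -0.7500, γ^t·E[r] = -0.750000, running G = -0.750000
t=1: π = [0.2708, 0.4583, 0.2708], E[r] = -0.5625, γ^t·E[r] = -0.393750, running G = -1.143750
t=2: π = [0.2795, 0.4479, 0.2726], E[r] = -0.5122, γ^t·E[r] = -0.250955, running G = -1.394705
t=3: π = [0.2814, 0.4447, 0.2739], E[r] = -0.4975, γ^t·E[r] = -0.170656, running G = -1.565361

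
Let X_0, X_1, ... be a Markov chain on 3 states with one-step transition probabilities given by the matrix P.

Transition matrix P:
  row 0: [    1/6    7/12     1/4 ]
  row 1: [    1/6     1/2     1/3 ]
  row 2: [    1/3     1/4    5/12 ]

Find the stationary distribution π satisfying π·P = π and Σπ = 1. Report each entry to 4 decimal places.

π = [0.2239, 0.4328, 0.3433]

Balance equations π_j = Σ_i π_i·P[i][j]:
  π_0 = 1/6·π_0 + 1/6·π_1 + 1/3·π_2
  π_1 = 7/12·π_0 + 1/2·π_1 + 1/4·π_2
  normalize: π_0 + π_1 + π_2 = 1
Solving the linear system gives exactly π = [15/67, 29/67, 23/67].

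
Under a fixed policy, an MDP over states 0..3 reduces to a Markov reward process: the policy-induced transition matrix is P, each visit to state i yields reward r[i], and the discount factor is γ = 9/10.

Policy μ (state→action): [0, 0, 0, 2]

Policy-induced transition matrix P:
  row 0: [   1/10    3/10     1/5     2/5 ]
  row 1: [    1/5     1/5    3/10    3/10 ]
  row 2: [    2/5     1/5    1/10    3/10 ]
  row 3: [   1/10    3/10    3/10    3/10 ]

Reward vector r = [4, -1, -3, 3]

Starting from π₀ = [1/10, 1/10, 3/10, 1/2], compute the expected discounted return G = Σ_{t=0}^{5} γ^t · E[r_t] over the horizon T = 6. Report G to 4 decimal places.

t=0: π = [0.1000, 0.1000, 0.3000, 0.5000], E[r] = 0.9000, γ^t·E[r] = 0.900000, running G = 0.900000
t=1: π = [0.2000, 0.2600, 0.2300, 0.3100], E[r] = 0.7800, γ^t·E[r] = 0.702000, running G = 1.602000
t=2: π = [0.1950, 0.2510, 0.2340, 0.3200], E[r] = 0.7870, γ^t·E[r] = 0.637470, running G = 2.239470
t=3: π = [0.1953, 0.2515, 0.2337, 0.3195], E[r] = 0.7871, γ^t·E[r] = 0.573796, running G = 2.813266
t=4: π = [0.1953, 0.2515, 0.2337, 0.3195], E[r] = 0.7870, γ^t·E[r] = 0.516324, running G = 3.329590
t=5: π = [0.1953, 0.2515, 0.2337, 0.3195], E[r] = 0.7870, γ^t·E[r] = 0.464706, running G = 3.794296

G = 3.7943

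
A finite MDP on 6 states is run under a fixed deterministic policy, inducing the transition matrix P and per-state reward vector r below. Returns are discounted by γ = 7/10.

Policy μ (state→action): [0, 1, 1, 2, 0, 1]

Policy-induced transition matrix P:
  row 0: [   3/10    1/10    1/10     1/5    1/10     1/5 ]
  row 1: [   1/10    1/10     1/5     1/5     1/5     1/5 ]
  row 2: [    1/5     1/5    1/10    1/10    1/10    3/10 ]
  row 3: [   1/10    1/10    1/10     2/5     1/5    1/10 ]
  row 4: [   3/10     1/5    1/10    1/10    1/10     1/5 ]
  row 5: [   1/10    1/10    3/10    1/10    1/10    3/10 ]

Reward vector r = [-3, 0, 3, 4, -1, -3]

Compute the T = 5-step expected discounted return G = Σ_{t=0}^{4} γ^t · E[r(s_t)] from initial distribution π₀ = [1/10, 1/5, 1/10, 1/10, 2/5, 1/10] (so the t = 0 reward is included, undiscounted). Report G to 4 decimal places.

t=0: π = [0.1000, 0.2000, 0.1000, 0.1000, 0.4000, 0.1000], E[r] = -0.3000, γ^t·E[r] = -0.300000, running G = -0.300000
t=1: π = [0.2100, 0.1500, 0.1400, 0.1600, 0.1300, 0.2100], E[r] = -0.3300, γ^t·E[r] = -0.231000, running G = -0.531000
t=2: π = [0.1820, 0.1270, 0.1570, 0.1840, 0.1310, 0.2190], E[r] = -0.1270, γ^t·E[r] = -0.062230, running G = -0.593230
t=3: π = [0.1783, 0.1288, 0.1565, 0.1861, 0.1311, 0.2192], E[r] = -0.1097, γ^t·E[r] = -0.037627, running G = -0.630857
t=4: π = [0.1775, 0.1288, 0.1567, 0.1865, 0.1315, 0.2190], E[r] = -0.1046, γ^t·E[r] = -0.025124, running G = -0.655981

G = -0.6560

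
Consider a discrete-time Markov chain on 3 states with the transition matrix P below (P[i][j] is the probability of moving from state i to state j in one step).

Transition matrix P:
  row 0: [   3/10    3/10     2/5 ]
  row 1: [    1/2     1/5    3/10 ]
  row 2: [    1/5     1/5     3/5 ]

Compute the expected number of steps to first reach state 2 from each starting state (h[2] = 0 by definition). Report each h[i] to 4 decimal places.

First-step conditioning: h[2] = 0; for i ≠ 2, h[i] = 1 + Σ_k P[i][k]·h[k].
  h[0] = 1 + 3/10·h[0] + 3/10·h[1]
  h[1] = 1 + 1/2·h[0] + 1/5·h[1]
Solving the 2×2 linear system over states ≠ 2 gives exactly h = [110/41, 120/41, 0] (h[2] = 0 is the target).

h = [2.6829, 2.9268, 0.0000]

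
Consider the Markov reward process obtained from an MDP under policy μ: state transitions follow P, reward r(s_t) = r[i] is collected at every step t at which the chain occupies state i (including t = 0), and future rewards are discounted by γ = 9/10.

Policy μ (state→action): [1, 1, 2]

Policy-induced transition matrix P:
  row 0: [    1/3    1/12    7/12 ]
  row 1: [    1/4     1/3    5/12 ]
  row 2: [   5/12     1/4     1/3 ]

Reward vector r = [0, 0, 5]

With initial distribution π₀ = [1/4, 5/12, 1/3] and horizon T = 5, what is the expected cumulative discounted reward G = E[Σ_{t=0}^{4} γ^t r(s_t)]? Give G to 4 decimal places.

G = 8.4044

t=0: π = [0.2500, 0.4167, 0.3333], E[r] = 1.6667, γ^t·E[r] = 1.666667, running G = 1.666667
t=1: π = [0.3264, 0.2431, 0.4306], E[r] = 2.1528, γ^t·E[r] = 1.937500, running G = 3.604167
t=2: π = [0.3490, 0.2159, 0.4352], E[r] = 2.1759, γ^t·E[r] = 1.762500, running G = 5.366667
t=3: π = [0.3516, 0.2098, 0.4386], E[r] = 2.1928, γ^t·E[r] = 1.598555, running G = 6.965221
t=4: π = [0.3524, 0.2089, 0.4387], E[r] = 2.1936, γ^t·E[r] = 1.439227, running G = 8.404448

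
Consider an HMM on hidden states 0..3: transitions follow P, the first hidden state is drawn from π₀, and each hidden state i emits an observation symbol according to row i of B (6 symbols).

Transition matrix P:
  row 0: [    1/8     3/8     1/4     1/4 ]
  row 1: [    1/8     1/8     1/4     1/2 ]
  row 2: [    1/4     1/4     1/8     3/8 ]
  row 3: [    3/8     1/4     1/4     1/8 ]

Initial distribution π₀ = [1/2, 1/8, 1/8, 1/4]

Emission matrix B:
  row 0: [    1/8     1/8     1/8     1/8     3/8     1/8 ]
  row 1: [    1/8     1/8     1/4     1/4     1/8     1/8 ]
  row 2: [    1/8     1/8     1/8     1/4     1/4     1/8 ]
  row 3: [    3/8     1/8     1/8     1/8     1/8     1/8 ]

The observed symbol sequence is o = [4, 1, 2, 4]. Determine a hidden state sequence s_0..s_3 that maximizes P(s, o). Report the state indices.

t=0: δ = [1.875e-01, 1.562e-02, 3.125e-02, 3.125e-02]  (obs o_0=4)
t=1: δ = [2.930e-03, 8.789e-03, 5.859e-03, 5.859e-03]  ψ = [0, 0, 0, 0]  (obs o_1=1)
t=2: δ = [2.747e-04, 3.662e-04, 2.747e-04, 5.493e-04]  ψ = [3, 2, 1, 1]  (obs o_2=2)
t=3: δ = [7.725e-05, 1.717e-05, 3.433e-05, 2.289e-05]  ψ = [3, 3, 3, 1]  (obs o_3=4)
backtrack: best end state = 0; path = [0, 1, 3, 0]

path = [0, 1, 3, 0]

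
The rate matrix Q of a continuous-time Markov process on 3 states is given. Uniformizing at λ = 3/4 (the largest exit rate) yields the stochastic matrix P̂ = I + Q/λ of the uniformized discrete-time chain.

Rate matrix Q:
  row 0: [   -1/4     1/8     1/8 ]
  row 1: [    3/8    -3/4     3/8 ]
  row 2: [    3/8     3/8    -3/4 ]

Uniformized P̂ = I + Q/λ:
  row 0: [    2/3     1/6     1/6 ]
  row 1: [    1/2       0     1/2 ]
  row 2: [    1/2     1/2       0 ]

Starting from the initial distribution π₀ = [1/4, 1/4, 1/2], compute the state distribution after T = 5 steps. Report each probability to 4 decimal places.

π = [0.6000, 0.2039, 0.1961]

t=0: π = [0.2500, 0.2500, 0.5000]
t=1: π = [0.5417, 0.2917, 0.1667]
t=2: π = [0.5903, 0.1736, 0.2361]
t=3: π = [0.5984, 0.2164, 0.1852]
t=4: π = [0.5997, 0.1923, 0.2079]
t=5: π = [0.6000, 0.2039, 0.1961]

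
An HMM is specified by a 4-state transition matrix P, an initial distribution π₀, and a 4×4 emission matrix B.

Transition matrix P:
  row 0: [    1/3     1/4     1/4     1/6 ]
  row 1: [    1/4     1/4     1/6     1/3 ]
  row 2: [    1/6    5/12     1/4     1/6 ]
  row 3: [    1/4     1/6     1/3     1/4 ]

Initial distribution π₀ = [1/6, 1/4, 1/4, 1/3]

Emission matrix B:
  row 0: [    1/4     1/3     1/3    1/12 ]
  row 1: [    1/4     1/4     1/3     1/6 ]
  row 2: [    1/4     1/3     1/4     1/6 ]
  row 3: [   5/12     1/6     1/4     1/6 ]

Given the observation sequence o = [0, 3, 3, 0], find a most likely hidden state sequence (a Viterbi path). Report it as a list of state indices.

path = [3, 2, 1, 3]

t=0: δ = [4.167e-02, 6.250e-02, 6.250e-02, 1.389e-01]  (obs o_0=0)
t=1: δ = [2.894e-03, 4.340e-03, 7.716e-03, 5.787e-03]  ψ = [3, 2, 3, 3]  (obs o_1=3)
t=2: δ = [1.206e-04, 5.358e-04, 3.215e-04, 2.411e-04]  ψ = [3, 2, 2, 1]  (obs o_2=3)
t=3: δ = [3.349e-05, 3.349e-05, 2.233e-05, 7.442e-05]  ψ = [1, 1, 1, 1]  (obs o_3=0)
backtrack: best end state = 3; path = [3, 2, 1, 3]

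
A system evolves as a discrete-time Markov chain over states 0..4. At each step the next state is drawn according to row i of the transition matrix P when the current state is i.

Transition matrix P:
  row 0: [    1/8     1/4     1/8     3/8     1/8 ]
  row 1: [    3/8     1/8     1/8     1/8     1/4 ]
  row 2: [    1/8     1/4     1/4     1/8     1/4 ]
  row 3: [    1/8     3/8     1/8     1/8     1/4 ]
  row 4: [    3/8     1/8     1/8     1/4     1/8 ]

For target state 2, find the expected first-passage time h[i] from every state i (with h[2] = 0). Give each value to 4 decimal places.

First-step conditioning: h[2] = 0; for i ≠ 2, h[i] = 1 + Σ_k P[i][k]·h[k].
  h[0] = 1 + 1/8·h[0] + 1/4·h[1] + 3/8·h[3] + 1/8·h[4]
  h[1] = 1 + 3/8·h[0] + 1/8·h[1] + 1/8·h[3] + 1/4·h[4]
  h[3] = 1 + 1/8·h[0] + 3/8·h[1] + 1/8·h[3] + 1/4·h[4]
  h[4] = 1 + 3/8·h[0] + 1/8·h[1] + 1/4·h[3] + 1/8·h[4]
Solving the 4×4 linear system over states ≠ 2 gives exactly h = [8, 8, 0, 8, 8] (h[2] = 0 is the target).

h = [8.0000, 8.0000, 0.0000, 8.0000, 8.0000]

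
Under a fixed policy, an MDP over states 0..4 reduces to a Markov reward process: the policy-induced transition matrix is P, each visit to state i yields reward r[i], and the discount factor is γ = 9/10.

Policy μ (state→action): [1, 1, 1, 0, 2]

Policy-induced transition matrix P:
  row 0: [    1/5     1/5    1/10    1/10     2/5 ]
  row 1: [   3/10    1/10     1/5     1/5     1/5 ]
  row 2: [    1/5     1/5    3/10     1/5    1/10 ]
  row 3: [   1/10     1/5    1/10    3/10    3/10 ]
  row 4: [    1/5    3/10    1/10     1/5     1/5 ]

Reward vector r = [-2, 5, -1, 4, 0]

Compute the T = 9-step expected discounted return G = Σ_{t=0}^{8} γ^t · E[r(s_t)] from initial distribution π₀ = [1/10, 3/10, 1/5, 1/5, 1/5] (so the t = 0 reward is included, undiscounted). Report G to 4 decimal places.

G = 8.3410

t=0: π = [0.1000, 0.3000, 0.2000, 0.2000, 0.2000], E[r] = 1.9000, γ^t·E[r] = 1.900000, running G = 1.900000
t=1: π = [0.2100, 0.1900, 0.1700, 0.2100, 0.2200], E[r] = 1.2000, γ^t·E[r] = 1.080000, running G = 2.980000
t=2: π = [0.1980, 0.2030, 0.1530, 0.2000, 0.2460], E[r] = 1.2660, γ^t·E[r] = 1.025460, running G = 4.005460
t=3: π = [0.2003, 0.2043, 0.1509, 0.2002, 0.2443], E[r] = 1.2708, γ^t·E[r] = 0.926413, running G = 4.931873
t=4: π = [0.2004, 0.2040, 0.1506, 0.2000, 0.2450], E[r] = 1.2685, γ^t·E[r] = 0.832283, running G = 5.764156
t=5: π = [0.2004, 0.2041, 0.1505, 0.2000, 0.2450], E[r] = 1.2690, γ^t·E[r] = 0.749334, running G = 6.513489
t=6: π = [0.2004, 0.2041, 0.1505, 0.2000, 0.2450], E[r] = 1.2689, γ^t·E[r] = 0.674367, running G = 7.187856
t=7: π = [0.2004, 0.2041, 0.1505, 0.2000, 0.2450], E[r] = 1.2689, γ^t·E[r] = 0.606932, running G = 7.794788
t=8: π = [0.2004, 0.2041, 0.1505, 0.2000, 0.2450], E[r] = 1.2689, γ^t·E[r] = 0.546239, running G = 8.341027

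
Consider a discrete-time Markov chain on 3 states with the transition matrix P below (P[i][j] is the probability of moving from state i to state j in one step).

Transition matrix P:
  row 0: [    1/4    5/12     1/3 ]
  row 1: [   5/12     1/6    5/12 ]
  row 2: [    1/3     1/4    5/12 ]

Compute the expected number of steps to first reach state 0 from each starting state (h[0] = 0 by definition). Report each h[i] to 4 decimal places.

h = [0.0000, 2.6182, 2.8364]

First-step conditioning: h[0] = 0; for i ≠ 0, h[i] = 1 + Σ_k P[i][k]·h[k].
  h[1] = 1 + 1/6·h[1] + 5/12·h[2]
  h[2] = 1 + 1/4·h[1] + 5/12·h[2]
Solving the 2×2 linear system over states ≠ 0 gives exactly h = [0, 144/55, 156/55] (h[0] = 0 is the target).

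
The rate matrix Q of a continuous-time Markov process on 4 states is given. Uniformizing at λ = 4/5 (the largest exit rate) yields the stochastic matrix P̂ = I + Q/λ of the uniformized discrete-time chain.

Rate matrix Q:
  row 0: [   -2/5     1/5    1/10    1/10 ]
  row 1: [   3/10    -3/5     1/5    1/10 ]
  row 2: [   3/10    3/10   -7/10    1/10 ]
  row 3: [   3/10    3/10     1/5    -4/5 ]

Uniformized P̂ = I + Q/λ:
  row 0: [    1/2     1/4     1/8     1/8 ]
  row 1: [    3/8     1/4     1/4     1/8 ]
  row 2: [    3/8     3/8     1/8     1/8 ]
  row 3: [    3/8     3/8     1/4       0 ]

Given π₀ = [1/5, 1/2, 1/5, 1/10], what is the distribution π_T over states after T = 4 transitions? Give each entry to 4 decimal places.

π = [0.4285, 0.2858, 0.1746, 0.1111]

t=0: π = [0.2000, 0.5000, 0.2000, 0.1000]
t=1: π = [0.4000, 0.2875, 0.2000, 0.1125]
t=2: π = [0.4250, 0.2891, 0.1750, 0.1109]
t=3: π = [0.4281, 0.2857, 0.1750, 0.1111]
t=4: π = [0.4285, 0.2858, 0.1746, 0.1111]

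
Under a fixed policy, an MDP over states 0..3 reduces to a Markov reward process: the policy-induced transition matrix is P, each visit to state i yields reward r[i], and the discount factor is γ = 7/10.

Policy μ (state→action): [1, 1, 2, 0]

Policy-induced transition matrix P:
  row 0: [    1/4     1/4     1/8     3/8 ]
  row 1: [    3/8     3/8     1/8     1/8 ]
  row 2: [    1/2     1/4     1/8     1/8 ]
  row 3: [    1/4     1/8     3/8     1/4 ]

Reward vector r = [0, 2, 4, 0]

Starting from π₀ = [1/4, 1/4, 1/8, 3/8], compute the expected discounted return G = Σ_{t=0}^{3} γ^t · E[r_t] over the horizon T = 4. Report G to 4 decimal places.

t=0: π = [0.2500, 0.2500, 0.1250, 0.3750], E[r] = 1.0000, γ^t·E[r] = 1.000000, running G = 1.000000
t=1: π = [0.3125, 0.2344, 0.2188, 0.2344], E[r] = 1.3438, γ^t·E[r] = 0.940625, running G = 1.940625
t=2: π = [0.3340, 0.2500, 0.1836, 0.2324], E[r] = 1.2344, γ^t·E[r] = 0.604844, running G = 2.545469
t=3: π = [0.3271, 0.2522, 0.1831, 0.2375], E[r] = 1.2368, γ^t·E[r] = 0.424228, running G = 2.969697

G = 2.9697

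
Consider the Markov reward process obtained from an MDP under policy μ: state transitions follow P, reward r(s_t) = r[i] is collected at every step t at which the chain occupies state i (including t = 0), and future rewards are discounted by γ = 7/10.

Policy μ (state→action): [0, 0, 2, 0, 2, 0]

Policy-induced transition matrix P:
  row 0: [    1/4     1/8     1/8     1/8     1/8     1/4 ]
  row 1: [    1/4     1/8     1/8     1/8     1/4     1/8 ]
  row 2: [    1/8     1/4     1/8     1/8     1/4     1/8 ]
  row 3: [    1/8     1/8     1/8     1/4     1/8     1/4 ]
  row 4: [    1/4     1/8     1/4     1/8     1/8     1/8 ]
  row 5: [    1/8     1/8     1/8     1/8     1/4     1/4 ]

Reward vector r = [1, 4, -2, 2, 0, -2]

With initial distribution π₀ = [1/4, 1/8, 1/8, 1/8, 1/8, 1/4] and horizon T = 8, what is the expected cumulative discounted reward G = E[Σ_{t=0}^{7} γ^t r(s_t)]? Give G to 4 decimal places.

G = 1.0239

t=0: π = [0.2500, 0.1250, 0.1250, 0.1250, 0.1250, 0.2500], E[r] = 0.2500, γ^t·E[r] = 0.250000, running G = 0.250000
t=1: π = [0.1875, 0.1406, 0.1406, 0.1406, 0.1875, 0.2031], E[r] = 0.3438, γ^t·E[r] = 0.240625, running G = 0.490625
t=2: π = [0.1895, 0.1426, 0.1484, 0.1426, 0.1855, 0.1914], E[r] = 0.3652, γ^t·E[r] = 0.178965, running G = 0.669590
t=3: π = [0.1897, 0.1436, 0.1482, 0.1428, 0.1853, 0.1904], E[r] = 0.3723, γ^t·E[r] = 0.127704, running G = 0.797294
t=4: π = [0.1898, 0.1435, 0.1482, 0.1429, 0.1853, 0.1904], E[r] = 0.3726, γ^t·E[r] = 0.089451, running G = 0.886745
t=5: π = [0.1898, 0.1435, 0.1482, 0.1429, 0.1853, 0.1904], E[r] = 0.3725, γ^t·E[r] = 0.062613, running G = 0.949358
t=6: π = [0.1898, 0.1435, 0.1482, 0.1429, 0.1853, 0.1904], E[r] = 0.3725, γ^t·E[r] = 0.043829, running G = 0.993187
t=7: π = [0.1898, 0.1435, 0.1482, 0.1429, 0.1853, 0.1904], E[r] = 0.3725, γ^t·E[r] = 0.030680, running G = 1.023867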